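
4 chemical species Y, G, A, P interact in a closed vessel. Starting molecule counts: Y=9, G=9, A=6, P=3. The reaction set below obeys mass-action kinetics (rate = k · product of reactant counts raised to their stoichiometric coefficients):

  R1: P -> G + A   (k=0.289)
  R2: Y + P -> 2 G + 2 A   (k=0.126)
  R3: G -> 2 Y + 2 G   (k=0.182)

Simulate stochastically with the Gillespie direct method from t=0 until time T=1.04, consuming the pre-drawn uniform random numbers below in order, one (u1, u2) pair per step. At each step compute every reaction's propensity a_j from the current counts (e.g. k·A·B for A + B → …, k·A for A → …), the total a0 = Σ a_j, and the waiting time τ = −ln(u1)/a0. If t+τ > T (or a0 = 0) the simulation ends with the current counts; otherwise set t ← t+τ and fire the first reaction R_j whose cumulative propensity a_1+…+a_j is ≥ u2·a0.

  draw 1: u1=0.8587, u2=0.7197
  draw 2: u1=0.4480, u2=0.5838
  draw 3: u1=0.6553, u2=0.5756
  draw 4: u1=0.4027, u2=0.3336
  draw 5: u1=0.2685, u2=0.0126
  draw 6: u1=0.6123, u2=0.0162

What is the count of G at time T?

t=0.000: Y=9 G=9 A=6 P=3
Draw 1: a1=0.867, a2=3.402, a3=1.638, a0=5.907; τ=−ln(0.8587)/5.907=0.026 → t=0.026; u2·a0=0.7197·5.907=4.251; a1=0.867 < 4.251 ≤ a1+a2=4.269 → R2 fires; Y=8 G=11 A=8 P=2
Draw 2: a1=0.578, a2=2.016, a3=2.002, a0=4.596; τ=−ln(0.4480)/4.596=0.175 → t=0.200; u2·a0=0.5838·4.596=2.683; a1+a2=2.594 < 2.683 ≤ a1+…+a3=4.596 → R3 fires; Y=10 G=12 A=8 P=2
Draw 3: a1=0.578, a2=2.520, a3=2.184, a0=5.282; τ=−ln(0.6553)/5.282=0.080 → t=0.281; u2·a0=0.5756·5.282=3.040; a1=0.578 < 3.040 ≤ a1+a2=3.098 → R2 fires; Y=9 G=14 A=10 P=1
Draw 4: a1=0.289, a2=1.134, a3=2.548, a0=3.971; τ=−ln(0.4027)/3.971=0.229 → t=0.510; u2·a0=0.3336·3.971=1.325; a1=0.289 < 1.325 ≤ a1+a2=1.423 → R2 fires; Y=8 G=16 A=12 P=0
Draw 5: a1=0.000, a2=0.000, a3=2.912, a0=2.912; τ=−ln(0.2685)/2.912=0.452 → t=0.961; u2·a0=0.0126·2.912=0.037; a1+a2=0.000 < 0.037 ≤ a1+…+a3=2.912 → R3 fires; Y=10 G=17 A=12 P=0
Draw 6: a1=0.000, a2=0.000, a3=3.094, a0=3.094; τ=−ln(0.6123)/3.094=0.159 → t=1.120 > T=1.04: stop.
Read off G at T=1.04: 17

G at T = 17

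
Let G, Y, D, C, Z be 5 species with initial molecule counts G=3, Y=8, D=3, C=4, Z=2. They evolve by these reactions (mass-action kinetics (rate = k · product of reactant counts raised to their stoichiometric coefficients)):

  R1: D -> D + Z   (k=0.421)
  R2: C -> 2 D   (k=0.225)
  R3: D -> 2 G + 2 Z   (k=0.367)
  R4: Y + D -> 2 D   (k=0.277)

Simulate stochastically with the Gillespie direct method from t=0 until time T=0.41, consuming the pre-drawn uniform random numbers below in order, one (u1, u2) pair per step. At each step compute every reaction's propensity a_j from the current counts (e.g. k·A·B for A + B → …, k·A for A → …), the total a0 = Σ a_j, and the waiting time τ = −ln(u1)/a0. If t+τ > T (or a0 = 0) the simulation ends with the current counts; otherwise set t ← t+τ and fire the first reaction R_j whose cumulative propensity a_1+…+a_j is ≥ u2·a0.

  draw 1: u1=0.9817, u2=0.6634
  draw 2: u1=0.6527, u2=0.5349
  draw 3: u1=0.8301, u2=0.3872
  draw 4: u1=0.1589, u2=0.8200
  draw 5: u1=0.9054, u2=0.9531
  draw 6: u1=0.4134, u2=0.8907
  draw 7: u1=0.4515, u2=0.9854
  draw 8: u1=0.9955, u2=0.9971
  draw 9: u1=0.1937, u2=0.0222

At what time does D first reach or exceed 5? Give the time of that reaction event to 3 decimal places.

Threshold first reached at t = 0.038

t=0.000: G=3 Y=8 D=3 C=4 Z=2
Draw 1: a1=1.263, a2=0.900, a3=1.101, a4=6.648, a0=9.912; τ=−ln(0.9817)/9.912=0.002 → t=0.002; u2·a0=0.6634·9.912=6.576; a1+…+a3=3.264 < 6.576 ≤ a1+…+a4=9.912 → R4 fires; G=3 Y=7 D=4 C=4 Z=2
Draw 2: a1=1.684, a2=0.900, a3=1.468, a4=7.756, a0=11.808; τ=−ln(0.6527)/11.808=0.036 → t=0.038; u2·a0=0.5349·11.808=6.316; a1+…+a3=4.052 < 6.316 ≤ a1+…+a4=11.808 → R4 fires; G=3 Y=6 D=5 C=4 Z=2
Draw 3: a1=2.105, a2=0.900, a3=1.835, a4=8.310, a0=13.150; τ=−ln(0.8301)/13.150=0.014 → t=0.052; u2·a0=0.3872·13.150=5.092; a1+…+a3=4.840 < 5.092 ≤ a1+…+a4=13.150 → R4 fires; G=3 Y=5 D=6 C=4 Z=2
Draw 4: a1=2.526, a2=0.900, a3=2.202, a4=8.310, a0=13.938; τ=−ln(0.1589)/13.938=0.132 → t=0.184; u2·a0=0.8200·13.938=11.429; a1+…+a3=5.628 < 11.429 ≤ a1+…+a4=13.938 → R4 fires; G=3 Y=4 D=7 C=4 Z=2
Draw 5: a1=2.947, a2=0.900, a3=2.569, a4=7.756, a0=14.172; τ=−ln(0.9054)/14.172=0.007 → t=0.191; u2·a0=0.9531·14.172=13.507; a1+…+a3=6.416 < 13.507 ≤ a1+…+a4=14.172 → R4 fires; G=3 Y=3 D=8 C=4 Z=2
Draw 6: a1=3.368, a2=0.900, a3=2.936, a4=6.648, a0=13.852; τ=−ln(0.4134)/13.852=0.064 → t=0.255; u2·a0=0.8907·13.852=12.338; a1+…+a3=7.204 < 12.338 ≤ a1+…+a4=13.852 → R4 fires; G=3 Y=2 D=9 C=4 Z=2
Draw 7: a1=3.789, a2=0.900, a3=3.303, a4=4.986, a0=12.978; τ=−ln(0.4515)/12.978=0.061 → t=0.316; u2·a0=0.9854·12.978=12.789; a1+…+a3=7.992 < 12.789 ≤ a1+…+a4=12.978 → R4 fires; G=3 Y=1 D=10 C=4 Z=2
Draw 8: a1=4.210, a2=0.900, a3=3.670, a4=2.770, a0=11.550; τ=−ln(0.9955)/11.550=0.000 → t=0.317; u2·a0=0.9971·11.550=11.517; a1+…+a3=8.780 < 11.517 ≤ a1+…+a4=11.550 → R4 fires; G=3 Y=0 D=11 C=4 Z=2
Draw 9: a1=4.631, a2=0.900, a3=4.037, a4=0.000, a0=9.568; τ=−ln(0.1937)/9.568=0.172 → t=0.488 > T=0.41: stop.
D first becomes ≥ 5 when it reaches 5 at the event at t=0.038.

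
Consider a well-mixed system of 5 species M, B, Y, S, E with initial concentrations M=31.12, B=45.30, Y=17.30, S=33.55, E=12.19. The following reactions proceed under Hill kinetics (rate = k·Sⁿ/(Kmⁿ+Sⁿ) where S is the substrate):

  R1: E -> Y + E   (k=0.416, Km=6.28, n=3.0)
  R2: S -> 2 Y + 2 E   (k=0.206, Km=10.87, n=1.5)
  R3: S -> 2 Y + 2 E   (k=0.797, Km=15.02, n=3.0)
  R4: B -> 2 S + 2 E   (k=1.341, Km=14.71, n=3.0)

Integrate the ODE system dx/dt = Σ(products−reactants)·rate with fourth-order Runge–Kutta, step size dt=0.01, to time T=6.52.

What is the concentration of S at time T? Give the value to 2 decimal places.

RK4 with dt=0.01: 652 steps to T=6.52. Trajectory (selected grid times):
t=0.00: M=31.12 B=45.30 Y=17.30 S=33.55 E=12.19
t=0.72: M=31.12 B=44.37 Y=18.88 S=34.76 E=15.36
t=1.45: M=31.12 B=43.42 Y=20.51 S=35.98 E=18.59
t=2.17: M=31.12 B=42.50 Y=22.13 S=37.17 E=21.77
t=2.90: M=31.12 B=41.56 Y=23.78 S=38.37 E=25.01
t=3.62: M=31.12 B=40.63 Y=25.42 S=39.54 E=28.20
t=4.35: M=31.12 B=39.70 Y=27.09 S=40.73 E=31.43
t=5.07: M=31.12 B=38.78 Y=28.74 S=41.88 E=34.62
t=5.80: M=31.12 B=37.86 Y=30.43 S=43.05 E=37.86
t=6.52: M=31.12 B=36.95 Y=32.09 S=44.18 E=41.04
Read off S at T=6.52: 44.18

S at T = 44.18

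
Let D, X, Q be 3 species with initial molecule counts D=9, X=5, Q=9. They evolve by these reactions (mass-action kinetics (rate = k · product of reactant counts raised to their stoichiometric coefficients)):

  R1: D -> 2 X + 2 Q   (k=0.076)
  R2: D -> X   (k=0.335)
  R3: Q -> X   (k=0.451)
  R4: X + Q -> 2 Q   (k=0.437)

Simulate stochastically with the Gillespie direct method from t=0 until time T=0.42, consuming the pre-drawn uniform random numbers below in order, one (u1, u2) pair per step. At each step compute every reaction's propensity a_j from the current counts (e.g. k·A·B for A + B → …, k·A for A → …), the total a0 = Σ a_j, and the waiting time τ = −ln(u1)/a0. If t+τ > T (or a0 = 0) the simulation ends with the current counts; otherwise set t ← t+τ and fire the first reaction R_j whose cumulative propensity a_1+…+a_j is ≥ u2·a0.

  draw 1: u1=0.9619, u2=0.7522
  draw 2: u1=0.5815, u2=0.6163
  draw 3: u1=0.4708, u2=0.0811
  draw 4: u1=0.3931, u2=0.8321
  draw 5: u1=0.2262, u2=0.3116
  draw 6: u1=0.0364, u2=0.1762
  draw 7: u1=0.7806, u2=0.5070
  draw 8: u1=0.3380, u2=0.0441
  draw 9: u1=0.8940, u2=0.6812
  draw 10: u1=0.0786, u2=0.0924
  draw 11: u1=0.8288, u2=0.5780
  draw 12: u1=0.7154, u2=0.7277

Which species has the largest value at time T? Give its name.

t=0.000: D=9 X=5 Q=9
Draw 1: a1=0.684, a2=3.015, a3=4.059, a4=19.665, a0=27.423; τ=−ln(0.9619)/27.423=0.001 → t=0.001; u2·a0=0.7522·27.423=20.628; a1+…+a3=7.758 < 20.628 ≤ a1+…+a4=27.423 → R4 fires; D=9 X=4 Q=10
Draw 2: a1=0.684, a2=3.015, a3=4.510, a4=17.480, a0=25.689; τ=−ln(0.5815)/25.689=0.021 → t=0.023; u2·a0=0.6163·25.689=15.832; a1+…+a3=8.209 < 15.832 ≤ a1+…+a4=25.689 → R4 fires; D=9 X=3 Q=11
Draw 3: a1=0.684, a2=3.015, a3=4.961, a4=14.421, a0=23.081; τ=−ln(0.4708)/23.081=0.033 → t=0.055; u2·a0=0.0811·23.081=1.872; a1=0.684 < 1.872 ≤ a1+a2=3.699 → R2 fires; D=8 X=4 Q=11
Draw 4: a1=0.608, a2=2.680, a3=4.961, a4=19.228, a0=27.477; τ=−ln(0.3931)/27.477=0.034 → t=0.089; u2·a0=0.8321·27.477=22.864; a1+…+a3=8.249 < 22.864 ≤ a1+…+a4=27.477 → R4 fires; D=8 X=3 Q=12
Draw 5: a1=0.608, a2=2.680, a3=5.412, a4=15.732, a0=24.432; τ=−ln(0.2262)/24.432=0.061 → t=0.150; u2·a0=0.3116·24.432=7.613; a1+a2=3.288 < 7.613 ≤ a1+…+a3=8.700 → R3 fires; D=8 X=4 Q=11
Draw 6: a1=0.608, a2=2.680, a3=4.961, a4=19.228, a0=27.477; τ=−ln(0.0364)/27.477=0.121 → t=0.271; u2·a0=0.1762·27.477=4.841; a1+a2=3.288 < 4.841 ≤ a1+…+a3=8.249 → R3 fires; D=8 X=5 Q=10
Draw 7: a1=0.608, a2=2.680, a3=4.510, a4=21.850, a0=29.648; τ=−ln(0.7806)/29.648=0.008 → t=0.279; u2·a0=0.5070·29.648=15.032; a1+…+a3=7.798 < 15.032 ≤ a1+…+a4=29.648 → R4 fires; D=8 X=4 Q=11
Draw 8: a1=0.608, a2=2.680, a3=4.961, a4=19.228, a0=27.477; τ=−ln(0.3380)/27.477=0.039 → t=0.318; u2·a0=0.0441·27.477=1.212; a1=0.608 < 1.212 ≤ a1+a2=3.288 → R2 fires; D=7 X=5 Q=11
Draw 9: a1=0.532, a2=2.345, a3=4.961, a4=24.035, a0=31.873; τ=−ln(0.8940)/31.873=0.004 → t=0.322; u2·a0=0.6812·31.873=21.712; a1+…+a3=7.838 < 21.712 ≤ a1+…+a4=31.873 → R4 fires; D=7 X=4 Q=12
Draw 10: a1=0.532, a2=2.345, a3=5.412, a4=20.976, a0=29.265; τ=−ln(0.0786)/29.265=0.087 → t=0.409; u2·a0=0.0924·29.265=2.704; a1=0.532 < 2.704 ≤ a1+a2=2.877 → R2 fires; D=6 X=5 Q=12
Draw 11: a1=0.456, a2=2.010, a3=5.412, a4=26.220, a0=34.098; τ=−ln(0.8288)/34.098=0.006 → t=0.414; u2·a0=0.5780·34.098=19.709; a1+…+a3=7.878 < 19.709 ≤ a1+…+a4=34.098 → R4 fires; D=6 X=4 Q=13
Draw 12: a1=0.456, a2=2.010, a3=5.863, a4=22.724, a0=31.053; τ=−ln(0.7154)/31.053=0.011 → t=0.425 > T=0.42: stop.
At T=0.42: D=6 X=4 Q=13; the largest is Q.

Dominant species at T: Q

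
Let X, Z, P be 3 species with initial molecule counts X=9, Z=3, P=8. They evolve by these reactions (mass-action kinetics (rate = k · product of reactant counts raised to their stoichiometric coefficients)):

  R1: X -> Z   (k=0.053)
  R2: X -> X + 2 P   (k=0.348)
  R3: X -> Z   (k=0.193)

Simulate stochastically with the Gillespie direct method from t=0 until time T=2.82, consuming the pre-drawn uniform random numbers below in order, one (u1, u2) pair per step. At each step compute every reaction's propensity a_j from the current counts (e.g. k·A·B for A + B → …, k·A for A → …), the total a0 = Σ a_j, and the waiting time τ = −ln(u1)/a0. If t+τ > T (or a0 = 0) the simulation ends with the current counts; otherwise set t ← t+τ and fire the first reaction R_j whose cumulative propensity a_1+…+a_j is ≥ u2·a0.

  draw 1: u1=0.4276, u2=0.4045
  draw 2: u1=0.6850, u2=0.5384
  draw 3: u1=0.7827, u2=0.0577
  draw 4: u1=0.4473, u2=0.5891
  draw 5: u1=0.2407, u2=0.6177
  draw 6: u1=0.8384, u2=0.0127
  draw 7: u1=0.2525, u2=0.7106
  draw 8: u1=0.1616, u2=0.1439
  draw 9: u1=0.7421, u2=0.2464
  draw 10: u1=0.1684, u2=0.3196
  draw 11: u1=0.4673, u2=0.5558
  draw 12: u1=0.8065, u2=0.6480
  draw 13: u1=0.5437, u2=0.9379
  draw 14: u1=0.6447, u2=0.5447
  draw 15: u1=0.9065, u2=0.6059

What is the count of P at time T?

P at T = 28

t=0.000: X=9 Z=3 P=8
Draw 1: a1=0.477, a2=3.132, a3=1.737, a0=5.346; τ=−ln(0.4276)/5.346=0.159 → t=0.159; u2·a0=0.4045·5.346=2.162; a1=0.477 < 2.162 ≤ a1+a2=3.609 → R2 fires; X=9 Z=3 P=10
Draw 2: a1=0.477, a2=3.132, a3=1.737, a0=5.346; τ=−ln(0.6850)/5.346=0.071 → t=0.230; u2·a0=0.5384·5.346=2.878; a1=0.477 < 2.878 ≤ a1+a2=3.609 → R2 fires; X=9 Z=3 P=12
Draw 3: a1=0.477, a2=3.132, a3=1.737, a0=5.346; τ=−ln(0.7827)/5.346=0.046 → t=0.276; u2·a0=0.0577·5.346=0.308 ≤ a1=0.477 → R1 fires; X=8 Z=4 P=12
Draw 4: a1=0.424, a2=2.784, a3=1.544, a0=4.752; τ=−ln(0.4473)/4.752=0.169 → t=0.445; u2·a0=0.5891·4.752=2.799; a1=0.424 < 2.799 ≤ a1+a2=3.208 → R2 fires; X=8 Z=4 P=14
Draw 5: a1=0.424, a2=2.784, a3=1.544, a0=4.752; τ=−ln(0.2407)/4.752=0.300 → t=0.745; u2·a0=0.6177·4.752=2.935; a1=0.424 < 2.935 ≤ a1+a2=3.208 → R2 fires; X=8 Z=4 P=16
Draw 6: a1=0.424, a2=2.784, a3=1.544, a0=4.752; τ=−ln(0.8384)/4.752=0.037 → t=0.782; u2·a0=0.0127·4.752=0.060 ≤ a1=0.424 → R1 fires; X=7 Z=5 P=16
Draw 7: a1=0.371, a2=2.436, a3=1.351, a0=4.158; τ=−ln(0.2525)/4.158=0.331 → t=1.113; u2·a0=0.7106·4.158=2.955; a1+a2=2.807 < 2.955 ≤ a1+…+a3=4.158 → R3 fires; X=6 Z=6 P=16
Draw 8: a1=0.318, a2=2.088, a3=1.158, a0=3.564; τ=−ln(0.1616)/3.564=0.511 → t=1.624; u2·a0=0.1439·3.564=0.513; a1=0.318 < 0.513 ≤ a1+a2=2.406 → R2 fires; X=6 Z=6 P=18
Draw 9: a1=0.318, a2=2.088, a3=1.158, a0=3.564; τ=−ln(0.7421)/3.564=0.084 → t=1.708; u2·a0=0.2464·3.564=0.878; a1=0.318 < 0.878 ≤ a1+a2=2.406 → R2 fires; X=6 Z=6 P=20
Draw 10: a1=0.318, a2=2.088, a3=1.158, a0=3.564; τ=−ln(0.1684)/3.564=0.500 → t=2.208; u2·a0=0.3196·3.564=1.139; a1=0.318 < 1.139 ≤ a1+a2=2.406 → R2 fires; X=6 Z=6 P=22
Draw 11: a1=0.318, a2=2.088, a3=1.158, a0=3.564; τ=−ln(0.4673)/3.564=0.213 → t=2.421; u2·a0=0.5558·3.564=1.981; a1=0.318 < 1.981 ≤ a1+a2=2.406 → R2 fires; X=6 Z=6 P=24
Draw 12: a1=0.318, a2=2.088, a3=1.158, a0=3.564; τ=−ln(0.8065)/3.564=0.060 → t=2.481; u2·a0=0.6480·3.564=2.309; a1=0.318 < 2.309 ≤ a1+a2=2.406 → R2 fires; X=6 Z=6 P=26
Draw 13: a1=0.318, a2=2.088, a3=1.158, a0=3.564; τ=−ln(0.5437)/3.564=0.171 → t=2.652; u2·a0=0.9379·3.564=3.343; a1+a2=2.406 < 3.343 ≤ a1+…+a3=3.564 → R3 fires; X=5 Z=7 P=26
Draw 14: a1=0.265, a2=1.740, a3=0.965, a0=2.970; τ=−ln(0.6447)/2.970=0.148 → t=2.800; u2·a0=0.5447·2.970=1.618; a1=0.265 < 1.618 ≤ a1+a2=2.005 → R2 fires; X=5 Z=7 P=28
Draw 15: a1=0.265, a2=1.740, a3=0.965, a0=2.970; τ=−ln(0.9065)/2.970=0.033 → t=2.833 > T=2.82: stop.
Read off P at T=2.82: 28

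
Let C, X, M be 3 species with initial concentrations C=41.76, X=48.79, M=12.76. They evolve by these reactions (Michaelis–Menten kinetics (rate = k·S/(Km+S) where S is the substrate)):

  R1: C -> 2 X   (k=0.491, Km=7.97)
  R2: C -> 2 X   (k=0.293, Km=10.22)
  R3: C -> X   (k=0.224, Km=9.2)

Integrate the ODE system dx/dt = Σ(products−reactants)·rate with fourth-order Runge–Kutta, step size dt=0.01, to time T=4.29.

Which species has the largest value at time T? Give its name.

Dominant species at T: X

RK4 with dt=0.01: 429 steps to T=4.29. Trajectory (selected grid times):
t=0.00: C=41.76 X=48.79 M=12.76
t=0.48: C=41.36 X=49.50 M=12.76
t=0.95: C=40.97 X=50.19 M=12.76
t=1.43: C=40.57 X=50.90 M=12.76
t=1.91: C=40.18 X=51.61 M=12.76
t=2.38: C=39.79 X=52.30 M=12.76
t=2.86: C=39.39 X=53.00 M=12.76
t=3.34: C=39.00 X=53.70 M=12.76
t=3.81: C=38.61 X=54.39 M=12.76
t=4.29: C=38.22 X=55.09 M=12.76
At T=4.29: C=38.22 X=55.09 M=12.76; the largest is X.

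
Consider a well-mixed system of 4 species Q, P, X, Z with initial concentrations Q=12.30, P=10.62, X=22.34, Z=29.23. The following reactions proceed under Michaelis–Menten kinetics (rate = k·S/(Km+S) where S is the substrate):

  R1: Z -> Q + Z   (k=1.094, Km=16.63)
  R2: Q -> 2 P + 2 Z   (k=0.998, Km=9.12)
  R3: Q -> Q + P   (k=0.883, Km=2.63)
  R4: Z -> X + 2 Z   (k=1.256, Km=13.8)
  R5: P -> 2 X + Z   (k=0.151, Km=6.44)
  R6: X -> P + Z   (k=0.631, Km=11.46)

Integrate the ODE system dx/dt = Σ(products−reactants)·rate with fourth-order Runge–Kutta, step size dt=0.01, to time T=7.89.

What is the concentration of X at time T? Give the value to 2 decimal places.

RK4 with dt=0.01: 789 steps to T=7.89. Trajectory (selected grid times):
t=0.00: Q=12.30 P=10.62 X=22.34 Z=29.23
t=0.88: Q=12.42 P=12.55 X=22.90 Z=31.45
t=1.75: Q=12.54 P=14.47 X=23.48 Z=33.68
t=2.63: Q=12.69 P=16.41 X=24.08 Z=35.96
t=3.51: Q=12.84 P=18.36 X=24.71 Z=38.27
t=4.38: Q=13.00 P=20.30 X=25.34 Z=40.57
t=5.26: Q=13.17 P=22.26 X=25.99 Z=42.92
t=6.14: Q=13.35 P=24.23 X=26.65 Z=45.29
t=7.01: Q=13.53 P=26.19 X=27.32 Z=47.66
t=7.89: Q=13.72 P=28.18 X=28.00 Z=50.07
Read off X at T=7.89: 28.00

X at T = 28.00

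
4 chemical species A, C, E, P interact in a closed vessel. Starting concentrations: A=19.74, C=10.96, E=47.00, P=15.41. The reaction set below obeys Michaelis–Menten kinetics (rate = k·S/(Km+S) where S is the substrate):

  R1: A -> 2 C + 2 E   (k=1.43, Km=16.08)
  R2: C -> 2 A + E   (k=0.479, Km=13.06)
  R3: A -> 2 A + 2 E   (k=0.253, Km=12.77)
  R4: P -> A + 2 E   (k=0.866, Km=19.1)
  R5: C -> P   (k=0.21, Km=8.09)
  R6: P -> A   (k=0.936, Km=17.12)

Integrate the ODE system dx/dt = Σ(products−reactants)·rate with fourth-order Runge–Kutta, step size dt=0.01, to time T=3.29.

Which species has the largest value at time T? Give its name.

RK4 with dt=0.01: 329 steps to T=3.29. Trajectory (selected grid times):
t=0.00: A=19.74 C=10.96 E=47.00 P=15.41
t=0.37: A=19.97 C=11.42 E=48.07 P=15.15
t=0.73: A=20.20 C=11.86 E=49.10 P=14.90
t=1.10: A=20.43 C=12.32 E=50.17 P=14.65
t=1.46: A=20.66 C=12.77 E=51.22 P=14.40
t=1.83: A=20.89 C=13.23 E=52.29 P=14.16
t=2.19: A=21.11 C=13.68 E=53.34 P=13.92
t=2.56: A=21.34 C=14.14 E=54.42 P=13.68
t=2.92: A=21.57 C=14.59 E=55.47 P=13.45
t=3.29: A=21.79 C=15.05 E=56.56 P=13.22
At T=3.29: A=21.79 C=15.05 E=56.56 P=13.22; the largest is E.

Dominant species at T: E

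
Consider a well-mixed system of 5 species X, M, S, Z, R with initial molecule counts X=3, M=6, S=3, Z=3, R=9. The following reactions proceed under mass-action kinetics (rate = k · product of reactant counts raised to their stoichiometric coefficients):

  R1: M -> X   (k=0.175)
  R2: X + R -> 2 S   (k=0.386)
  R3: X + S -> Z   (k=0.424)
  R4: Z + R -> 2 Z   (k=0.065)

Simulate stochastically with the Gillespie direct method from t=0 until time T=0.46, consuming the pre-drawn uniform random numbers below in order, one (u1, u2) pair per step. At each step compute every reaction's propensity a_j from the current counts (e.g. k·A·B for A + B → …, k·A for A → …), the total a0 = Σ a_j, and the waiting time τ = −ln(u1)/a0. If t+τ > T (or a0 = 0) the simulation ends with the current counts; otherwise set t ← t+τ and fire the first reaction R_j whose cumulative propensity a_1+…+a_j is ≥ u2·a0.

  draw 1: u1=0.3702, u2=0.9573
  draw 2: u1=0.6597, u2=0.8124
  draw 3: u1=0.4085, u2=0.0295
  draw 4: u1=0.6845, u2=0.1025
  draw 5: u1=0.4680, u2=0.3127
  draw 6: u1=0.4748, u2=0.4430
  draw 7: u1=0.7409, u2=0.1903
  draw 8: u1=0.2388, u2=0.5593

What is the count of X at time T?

t=0.000: X=3 M=6 S=3 Z=3 R=9
Draw 1: a1=1.050, a2=10.422, a3=3.816, a4=1.755, a0=17.043; τ=−ln(0.3702)/17.043=0.058 → t=0.058; u2·a0=0.9573·17.043=16.315; a1+…+a3=15.288 < 16.315 ≤ a1+…+a4=17.043 → R4 fires; X=3 M=6 S=3 Z=4 R=8
Draw 2: a1=1.050, a2=9.264, a3=3.816, a4=2.080, a0=16.210; τ=−ln(0.6597)/16.210=0.026 → t=0.084; u2·a0=0.8124·16.210=13.169; a1+a2=10.314 < 13.169 ≤ a1+…+a3=14.130 → R3 fires; X=2 M=6 S=2 Z=5 R=8
Draw 3: a1=1.050, a2=6.176, a3=1.696, a4=2.600, a0=11.522; τ=−ln(0.4085)/11.522=0.078 → t=0.162; u2·a0=0.0295·11.522=0.340 ≤ a1=1.050 → R1 fires; X=3 M=5 S=2 Z=5 R=8
Draw 4: a1=0.875, a2=9.264, a3=2.544, a4=2.600, a0=15.283; τ=−ln(0.6845)/15.283=0.025 → t=0.186; u2·a0=0.1025·15.283=1.567; a1=0.875 < 1.567 ≤ a1+a2=10.139 → R2 fires; X=2 M=5 S=4 Z=5 R=7
Draw 5: a1=0.875, a2=5.404, a3=3.392, a4=2.275, a0=11.946; τ=−ln(0.4680)/11.946=0.064 → t=0.250; u2·a0=0.3127·11.946=3.736; a1=0.875 < 3.736 ≤ a1+a2=6.279 → R2 fires; X=1 M=5 S=6 Z=5 R=6
Draw 6: a1=0.875, a2=2.316, a3=2.544, a4=1.950, a0=7.685; τ=−ln(0.4748)/7.685=0.097 → t=0.347; u2·a0=0.4430·7.685=3.404; a1+a2=3.191 < 3.404 ≤ a1+…+a3=5.735 → R3 fires; X=0 M=5 S=5 Z=6 R=6
Draw 7: a1=0.875, a2=0.000, a3=0.000, a4=2.340, a0=3.215; τ=−ln(0.7409)/3.215=0.093 → t=0.440; u2·a0=0.1903·3.215=0.612 ≤ a1=0.875 → R1 fires; X=1 M=4 S=5 Z=6 R=6
Draw 8: a1=0.700, a2=2.316, a3=2.120, a4=2.340, a0=7.476; τ=−ln(0.2388)/7.476=0.192 → t=0.632 > T=0.46: stop.
Read off X at T=0.46: 1

X at T = 1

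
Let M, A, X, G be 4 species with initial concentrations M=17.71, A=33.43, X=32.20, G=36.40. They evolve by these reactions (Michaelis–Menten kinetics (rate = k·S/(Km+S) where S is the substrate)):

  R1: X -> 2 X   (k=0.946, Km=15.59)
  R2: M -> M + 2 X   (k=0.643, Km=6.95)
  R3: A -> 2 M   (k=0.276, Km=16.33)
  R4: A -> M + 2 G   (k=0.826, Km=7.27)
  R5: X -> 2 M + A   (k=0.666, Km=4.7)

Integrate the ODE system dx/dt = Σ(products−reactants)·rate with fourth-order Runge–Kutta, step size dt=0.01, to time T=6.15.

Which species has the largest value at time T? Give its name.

Dominant species at T: G

RK4 with dt=0.01: 615 steps to T=6.15. Trajectory (selected grid times):
t=0.00: M=17.71 A=33.43 X=32.20 G=36.40
t=0.68: M=19.21 A=33.24 X=32.87 G=37.32
t=1.37: M=20.74 A=33.05 X=33.57 G=38.26
t=2.05: M=22.25 A=32.86 X=34.28 G=39.18
t=2.73: M=23.76 A=32.67 X=34.99 G=40.10
t=3.42: M=25.29 A=32.48 X=35.73 G=41.03
t=4.10: M=26.80 A=32.30 X=36.47 G=41.95
t=4.78: M=28.31 A=32.12 X=37.22 G=42.86
t=5.47: M=29.84 A=31.94 X=37.99 G=43.79
t=6.15: M=31.35 A=31.76 X=38.76 G=44.71
At T=6.15: M=31.35 A=31.76 X=38.76 G=44.71; the largest is G.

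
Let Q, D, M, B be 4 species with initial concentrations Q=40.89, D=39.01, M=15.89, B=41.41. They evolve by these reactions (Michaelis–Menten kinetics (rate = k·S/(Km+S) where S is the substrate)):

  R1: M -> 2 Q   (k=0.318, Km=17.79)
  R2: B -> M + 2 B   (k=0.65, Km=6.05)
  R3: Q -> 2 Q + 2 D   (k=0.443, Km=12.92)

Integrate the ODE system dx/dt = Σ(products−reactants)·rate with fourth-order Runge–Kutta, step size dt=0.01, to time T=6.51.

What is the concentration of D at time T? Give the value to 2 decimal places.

D at T = 43.44

RK4 with dt=0.01: 651 steps to T=6.51. Trajectory (selected grid times):
t=0.00: Q=40.89 D=39.01 M=15.89 B=41.41
t=0.72: Q=41.35 D=39.50 M=16.19 B=41.82
t=1.45: Q=41.82 D=39.99 M=16.49 B=42.23
t=2.17: Q=42.28 D=40.48 M=16.79 B=42.64
t=2.89: Q=42.75 D=40.97 M=17.09 B=43.05
t=3.62: Q=43.23 D=41.46 M=17.39 B=43.47
t=4.34: Q=43.70 D=41.96 M=17.69 B=43.88
t=5.06: Q=44.18 D=42.45 M=17.99 B=44.29
t=5.79: Q=44.66 D=42.95 M=18.29 B=44.71
t=6.51: Q=45.14 D=43.44 M=18.58 B=45.12
Read off D at T=6.51: 43.44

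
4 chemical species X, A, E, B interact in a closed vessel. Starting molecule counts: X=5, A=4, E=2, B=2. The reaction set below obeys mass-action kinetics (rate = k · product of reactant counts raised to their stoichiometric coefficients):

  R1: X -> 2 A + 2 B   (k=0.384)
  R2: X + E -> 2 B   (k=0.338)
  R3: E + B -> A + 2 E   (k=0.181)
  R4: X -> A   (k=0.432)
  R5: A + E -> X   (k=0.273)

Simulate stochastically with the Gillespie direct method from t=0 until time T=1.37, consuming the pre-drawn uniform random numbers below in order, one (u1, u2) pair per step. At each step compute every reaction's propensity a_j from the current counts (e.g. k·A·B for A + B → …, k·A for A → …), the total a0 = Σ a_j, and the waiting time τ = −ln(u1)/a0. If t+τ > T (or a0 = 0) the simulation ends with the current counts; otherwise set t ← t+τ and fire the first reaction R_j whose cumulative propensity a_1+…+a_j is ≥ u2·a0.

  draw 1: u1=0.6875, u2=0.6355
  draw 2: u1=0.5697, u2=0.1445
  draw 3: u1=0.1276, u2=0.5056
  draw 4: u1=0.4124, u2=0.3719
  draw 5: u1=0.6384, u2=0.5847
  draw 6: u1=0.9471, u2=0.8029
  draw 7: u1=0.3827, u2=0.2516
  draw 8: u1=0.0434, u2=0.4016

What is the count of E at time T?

t=0.000: X=5 A=4 E=2 B=2
Draw 1: a1=1.920, a2=3.380, a3=0.724, a4=2.160, a5=2.184, a0=10.368; τ=−ln(0.6875)/10.368=0.036 → t=0.036; u2·a0=0.6355·10.368=6.589; a1+…+a3=6.024 < 6.589 ≤ a1+…+a4=8.184 → R4 fires; X=4 A=5 E=2 B=2
Draw 2: a1=1.536, a2=2.704, a3=0.724, a4=1.728, a5=2.730, a0=9.422; τ=−ln(0.5697)/9.422=0.060 → t=0.096; u2·a0=0.1445·9.422=1.361 ≤ a1=1.536 → R1 fires; X=3 A=7 E=2 B=4
Draw 3: a1=1.152, a2=2.028, a3=1.448, a4=1.296, a5=3.822, a0=9.746; τ=−ln(0.1276)/9.746=0.211 → t=0.307; u2·a0=0.5056·9.746=4.928; a1+…+a3=4.628 < 4.928 ≤ a1+…+a4=5.924 → R4 fires; X=2 A=8 E=2 B=4
Draw 4: a1=0.768, a2=1.352, a3=1.448, a4=0.864, a5=4.368, a0=8.800; τ=−ln(0.4124)/8.800=0.101 → t=0.408; u2·a0=0.3719·8.800=3.273; a1+a2=2.120 < 3.273 ≤ a1+…+a3=3.568 → R3 fires; X=2 A=9 E=3 B=3
Draw 5: a1=0.768, a2=2.028, a3=1.629, a4=0.864, a5=7.371, a0=12.660; τ=−ln(0.6384)/12.660=0.035 → t=0.443; u2·a0=0.5847·12.660=7.402; a1+…+a4=5.289 < 7.402 ≤ a1+…+a5=12.660 → R5 fires; X=3 A=8 E=2 B=3
Draw 6: a1=1.152, a2=2.028, a3=1.086, a4=1.296, a5=4.368, a0=9.930; τ=−ln(0.9471)/9.930=0.005 → t=0.449; u2·a0=0.8029·9.930=7.973; a1+…+a4=5.562 < 7.973 ≤ a1+…+a5=9.930 → R5 fires; X=4 A=7 E=1 B=3
Draw 7: a1=1.536, a2=1.352, a3=0.543, a4=1.728, a5=1.911, a0=7.070; τ=−ln(0.3827)/7.070=0.136 → t=0.585; u2·a0=0.2516·7.070=1.779; a1=1.536 < 1.779 ≤ a1+a2=2.888 → R2 fires; X=3 A=7 E=0 B=5
Draw 8: a1=1.152, a2=0.000, a3=0.000, a4=1.296, a5=0.000, a0=2.448; τ=−ln(0.0434)/2.448=1.282 → t=1.866 > T=1.37: stop.
Read off E at T=1.37: 0

E at T = 0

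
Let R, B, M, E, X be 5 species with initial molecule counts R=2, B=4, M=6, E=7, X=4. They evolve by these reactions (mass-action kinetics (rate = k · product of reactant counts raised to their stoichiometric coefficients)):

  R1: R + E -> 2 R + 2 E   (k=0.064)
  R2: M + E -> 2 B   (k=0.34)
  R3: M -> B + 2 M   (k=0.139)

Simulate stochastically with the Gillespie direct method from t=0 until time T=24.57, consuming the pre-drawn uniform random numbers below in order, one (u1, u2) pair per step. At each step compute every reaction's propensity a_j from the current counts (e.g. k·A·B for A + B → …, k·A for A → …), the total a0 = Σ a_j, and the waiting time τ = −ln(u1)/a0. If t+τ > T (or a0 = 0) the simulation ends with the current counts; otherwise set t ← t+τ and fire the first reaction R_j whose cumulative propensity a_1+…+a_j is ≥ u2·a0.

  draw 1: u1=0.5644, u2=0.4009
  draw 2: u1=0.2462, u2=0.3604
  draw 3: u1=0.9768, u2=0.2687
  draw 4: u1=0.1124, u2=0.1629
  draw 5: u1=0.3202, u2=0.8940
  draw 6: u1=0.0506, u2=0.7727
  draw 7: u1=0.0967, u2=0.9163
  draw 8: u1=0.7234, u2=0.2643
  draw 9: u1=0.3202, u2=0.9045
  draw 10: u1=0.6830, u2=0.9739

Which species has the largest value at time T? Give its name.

t=0.000: R=2 B=4 M=6 E=7 X=4
Draw 1: a1=0.896, a2=14.280, a3=0.834, a0=16.010; τ=−ln(0.5644)/16.010=0.036 → t=0.036; u2·a0=0.4009·16.010=6.418; a1=0.896 < 6.418 ≤ a1+a2=15.176 → R2 fires; R=2 B=6 M=5 E=6 X=4
Draw 2: a1=0.768, a2=10.200, a3=0.695, a0=11.663; τ=−ln(0.2462)/11.663=0.120 → t=0.156; u2·a0=0.3604·11.663=4.203; a1=0.768 < 4.203 ≤ a1+a2=10.968 → R2 fires; R=2 B=8 M=4 E=5 X=4
Draw 3: a1=0.640, a2=6.800, a3=0.556, a0=7.996; τ=−ln(0.9768)/7.996=0.003 → t=0.159; u2·a0=0.2687·7.996=2.149; a1=0.640 < 2.149 ≤ a1+a2=7.440 → R2 fires; R=2 B=10 M=3 E=4 X=4
Draw 4: a1=0.512, a2=4.080, a3=0.417, a0=5.009; τ=−ln(0.1124)/5.009=0.436 → t=0.595; u2·a0=0.1629·5.009=0.816; a1=0.512 < 0.816 ≤ a1+a2=4.592 → R2 fires; R=2 B=12 M=2 E=3 X=4
Draw 5: a1=0.384, a2=2.040, a3=0.278, a0=2.702; τ=−ln(0.3202)/2.702=0.421 → t=1.017; u2·a0=0.8940·2.702=2.416; a1=0.384 < 2.416 ≤ a1+a2=2.424 → R2 fires; R=2 B=14 M=1 E=2 X=4
Draw 6: a1=0.256, a2=0.680, a3=0.139, a0=1.075; τ=−ln(0.0506)/1.075=2.776 → t=3.792; u2·a0=0.7727·1.075=0.831; a1=0.256 < 0.831 ≤ a1+a2=0.936 → R2 fires; R=2 B=16 M=0 E=1 X=4
Draw 7: a1=0.128, a2=0.000, a3=0.000, a0=0.128; τ=−ln(0.0967)/0.128=18.251 → t=22.043; u2·a0=0.9163·0.128=0.117 ≤ a1=0.128 → R1 fires; R=3 B=16 M=0 E=2 X=4
Draw 8: a1=0.384, a2=0.000, a3=0.000, a0=0.384; τ=−ln(0.7234)/0.384=0.843 → t=22.887; u2·a0=0.2643·0.384=0.101 ≤ a1=0.384 → R1 fires; R=4 B=16 M=0 E=3 X=4
Draw 9: a1=0.768, a2=0.000, a3=0.000, a0=0.768; τ=−ln(0.3202)/0.768=1.483 → t=24.369; u2·a0=0.9045·0.768=0.695 ≤ a1=0.768 → R1 fires; R=5 B=16 M=0 E=4 X=4
Draw 10: a1=1.280, a2=0.000, a3=0.000, a0=1.280; τ=−ln(0.6830)/1.280=0.298 → t=24.667 > T=24.57: stop.
At T=24.57: R=5 B=16 M=0 E=4 X=4; the largest is B.

Dominant species at T: B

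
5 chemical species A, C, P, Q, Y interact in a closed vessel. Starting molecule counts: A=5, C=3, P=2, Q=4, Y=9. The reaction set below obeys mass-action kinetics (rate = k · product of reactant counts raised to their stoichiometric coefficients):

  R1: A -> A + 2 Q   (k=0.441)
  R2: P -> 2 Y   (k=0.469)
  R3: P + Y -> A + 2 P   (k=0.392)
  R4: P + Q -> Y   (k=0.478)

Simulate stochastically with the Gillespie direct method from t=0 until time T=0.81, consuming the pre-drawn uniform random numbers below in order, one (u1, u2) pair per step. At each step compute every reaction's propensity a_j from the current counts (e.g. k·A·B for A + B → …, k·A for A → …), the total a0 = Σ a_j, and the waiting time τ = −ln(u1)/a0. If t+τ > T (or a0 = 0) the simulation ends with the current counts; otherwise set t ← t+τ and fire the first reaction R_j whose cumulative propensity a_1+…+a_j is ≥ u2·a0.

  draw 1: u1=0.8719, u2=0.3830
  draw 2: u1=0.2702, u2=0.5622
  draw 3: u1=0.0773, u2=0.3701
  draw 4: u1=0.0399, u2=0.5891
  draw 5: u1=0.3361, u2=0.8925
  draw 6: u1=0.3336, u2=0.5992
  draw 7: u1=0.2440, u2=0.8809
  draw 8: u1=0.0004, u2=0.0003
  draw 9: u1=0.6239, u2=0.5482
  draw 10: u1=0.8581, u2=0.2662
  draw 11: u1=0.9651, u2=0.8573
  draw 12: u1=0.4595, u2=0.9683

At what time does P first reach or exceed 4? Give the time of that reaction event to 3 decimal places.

t=0.000: A=5 C=3 P=2 Q=4 Y=9
Draw 1: a1=2.205, a2=0.938, a3=7.056, a4=3.824, a0=14.023; τ=−ln(0.8719)/14.023=0.010 → t=0.010; u2·a0=0.3830·14.023=5.371; a1+a2=3.143 < 5.371 ≤ a1+…+a3=10.199 → R3 fires; A=6 C=3 P=3 Q=4 Y=8
Draw 2: a1=2.646, a2=1.407, a3=9.408, a4=5.736, a0=19.197; τ=−ln(0.2702)/19.197=0.068 → t=0.078; u2·a0=0.5622·19.197=10.793; a1+a2=4.053 < 10.793 ≤ a1+…+a3=13.461 → R3 fires; A=7 C=3 P=4 Q=4 Y=7
Draw 3: a1=3.087, a2=1.876, a3=10.976, a4=7.648, a0=23.587; τ=−ln(0.0773)/23.587=0.109 → t=0.186; u2·a0=0.3701·23.587=8.730; a1+a2=4.963 < 8.730 ≤ a1+…+a3=15.939 → R3 fires; A=8 C=3 P=5 Q=4 Y=6
Draw 4: a1=3.528, a2=2.345, a3=11.760, a4=9.560, a0=27.193; τ=−ln(0.0399)/27.193=0.118 → t=0.305; u2·a0=0.5891·27.193=16.019; a1+a2=5.873 < 16.019 ≤ a1+…+a3=17.633 → R3 fires; A=9 C=3 P=6 Q=4 Y=5
Draw 5: a1=3.969, a2=2.814, a3=11.760, a4=11.472, a0=30.015; τ=−ln(0.3361)/30.015=0.036 → t=0.341; u2·a0=0.8925·30.015=26.788; a1+…+a3=18.543 < 26.788 ≤ a1+…+a4=30.015 → R4 fires; A=9 C=3 P=5 Q=3 Y=6
Draw 6: a1=3.969, a2=2.345, a3=11.760, a4=7.170, a0=25.244; τ=−ln(0.3336)/25.244=0.043 → t=0.385; u2·a0=0.5992·25.244=15.126; a1+a2=6.314 < 15.126 ≤ a1+…+a3=18.074 → R3 fires; A=10 C=3 P=6 Q=3 Y=5
Draw 7: a1=4.410, a2=2.814, a3=11.760, a4=8.604, a0=27.588; τ=−ln(0.2440)/27.588=0.051 → t=0.436; u2·a0=0.8809·27.588=24.302; a1+…+a3=18.984 < 24.302 ≤ a1+…+a4=27.588 → R4 fires; A=10 C=3 P=5 Q=2 Y=6
Draw 8: a1=4.410, a2=2.345, a3=11.760, a4=4.780, a0=23.295; τ=−ln(0.0004)/23.295=0.336 → t=0.772; u2·a0=0.0003·23.295=0.007 ≤ a1=4.410 → R1 fires; A=10 C=3 P=5 Q=4 Y=6
Draw 9: a1=4.410, a2=2.345, a3=11.760, a4=9.560, a0=28.075; τ=−ln(0.6239)/28.075=0.017 → t=0.789; u2·a0=0.5482·28.075=15.391; a1+a2=6.755 < 15.391 ≤ a1+…+a3=18.515 → R3 fires; A=11 C=3 P=6 Q=4 Y=5
Draw 10: a1=4.851, a2=2.814, a3=11.760, a4=11.472, a0=30.897; τ=−ln(0.8581)/30.897=0.005 → t=0.794; u2·a0=0.2662·30.897=8.225; a1+a2=7.665 < 8.225 ≤ a1+…+a3=19.425 → R3 fires; A=12 C=3 P=7 Q=4 Y=4
Draw 11: a1=5.292, a2=3.283, a3=10.976, a4=13.384, a0=32.935; τ=−ln(0.9651)/32.935=0.001 → t=0.795; u2·a0=0.8573·32.935=28.235; a1+…+a3=19.551 < 28.235 ≤ a1+…+a4=32.935 → R4 fires; A=12 C=3 P=6 Q=3 Y=5
Draw 12: a1=5.292, a2=2.814, a3=11.760, a4=8.604, a0=28.470; τ=−ln(0.4595)/28.470=0.027 → t=0.822 > T=0.81: stop.
P first becomes ≥ 4 when it reaches 4 at the event at t=0.078.

Threshold first reached at t = 0.078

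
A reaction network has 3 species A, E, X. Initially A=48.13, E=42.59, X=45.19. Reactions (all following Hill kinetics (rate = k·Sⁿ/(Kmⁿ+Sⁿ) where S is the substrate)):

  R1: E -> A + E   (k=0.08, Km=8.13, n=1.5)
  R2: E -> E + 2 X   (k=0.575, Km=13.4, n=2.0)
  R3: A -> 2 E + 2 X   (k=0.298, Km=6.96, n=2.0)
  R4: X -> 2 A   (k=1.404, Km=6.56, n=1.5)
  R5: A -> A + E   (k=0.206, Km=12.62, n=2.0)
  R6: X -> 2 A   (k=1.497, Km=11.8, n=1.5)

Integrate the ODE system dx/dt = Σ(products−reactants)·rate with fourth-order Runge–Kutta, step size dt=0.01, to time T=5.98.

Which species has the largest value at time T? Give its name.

RK4 with dt=0.01: 598 steps to T=5.98. Trajectory (selected grid times):
t=0.00: A=48.13 E=42.59 X=45.19
t=0.66: A=51.48 E=43.10 X=44.52
t=1.33: A=54.88 E=43.63 X=43.84
t=1.99: A=58.22 E=44.14 X=43.18
t=2.66: A=61.60 E=44.67 X=42.52
t=3.32: A=64.92 E=45.19 X=41.87
t=3.99: A=68.28 E=45.72 X=41.22
t=4.65: A=71.59 E=46.24 X=40.58
t=5.32: A=74.94 E=46.77 X=39.94
t=5.98: A=78.23 E=47.29 X=39.32
At T=5.98: A=78.23 E=47.29 X=39.32; the largest is A.

Dominant species at T: A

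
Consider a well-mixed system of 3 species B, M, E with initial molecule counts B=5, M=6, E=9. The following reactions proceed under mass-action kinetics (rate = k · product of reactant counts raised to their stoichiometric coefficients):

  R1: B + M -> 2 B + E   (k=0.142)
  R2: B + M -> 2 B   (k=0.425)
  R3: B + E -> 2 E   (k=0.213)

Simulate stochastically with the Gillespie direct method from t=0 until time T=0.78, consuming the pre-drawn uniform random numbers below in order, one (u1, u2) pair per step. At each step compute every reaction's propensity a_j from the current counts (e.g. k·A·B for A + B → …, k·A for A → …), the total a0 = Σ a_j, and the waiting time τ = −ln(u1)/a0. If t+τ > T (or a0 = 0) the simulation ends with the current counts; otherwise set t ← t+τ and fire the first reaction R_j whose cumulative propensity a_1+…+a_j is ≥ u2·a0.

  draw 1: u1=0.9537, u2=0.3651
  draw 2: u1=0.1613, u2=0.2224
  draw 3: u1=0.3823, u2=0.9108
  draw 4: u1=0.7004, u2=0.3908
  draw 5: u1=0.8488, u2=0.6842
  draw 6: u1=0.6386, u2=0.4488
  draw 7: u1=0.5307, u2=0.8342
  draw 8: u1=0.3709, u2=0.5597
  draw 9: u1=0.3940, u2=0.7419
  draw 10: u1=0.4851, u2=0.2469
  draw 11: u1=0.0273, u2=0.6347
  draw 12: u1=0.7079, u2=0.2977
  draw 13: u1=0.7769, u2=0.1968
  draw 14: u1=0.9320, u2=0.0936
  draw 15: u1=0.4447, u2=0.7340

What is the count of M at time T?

M at T = 0

t=0.000: B=5 M=6 E=9
Draw 1: a1=4.260, a2=12.750, a3=9.585, a0=26.595; τ=−ln(0.9537)/26.595=0.002 → t=0.002; u2·a0=0.3651·26.595=9.710; a1=4.260 < 9.710 ≤ a1+a2=17.010 → R2 fires; B=6 M=5 E=9
Draw 2: a1=4.260, a2=12.750, a3=11.502, a0=28.512; τ=−ln(0.1613)/28.512=0.064 → t=0.066; u2·a0=0.2224·28.512=6.341; a1=4.260 < 6.341 ≤ a1+a2=17.010 → R2 fires; B=7 M=4 E=9
Draw 3: a1=3.976, a2=11.900, a3=13.419, a0=29.295; τ=−ln(0.3823)/29.295=0.033 → t=0.099; u2·a0=0.9108·29.295=26.682; a1+a2=15.876 < 26.682 ≤ a1+…+a3=29.295 → R3 fires; B=6 M=4 E=10
Draw 4: a1=3.408, a2=10.200, a3=12.780, a0=26.388; τ=−ln(0.7004)/26.388=0.013 → t=0.112; u2·a0=0.3908·26.388=10.312; a1=3.408 < 10.312 ≤ a1+a2=13.608 → R2 fires; B=7 M=3 E=10
Draw 5: a1=2.982, a2=8.925, a3=14.910, a0=26.817; τ=−ln(0.8488)/26.817=0.006 → t=0.118; u2·a0=0.6842·26.817=18.348; a1+a2=11.907 < 18.348 ≤ a1+…+a3=26.817 → R3 fires; B=6 M=3 E=11
Draw 6: a1=2.556, a2=7.650, a3=14.058, a0=24.264; τ=−ln(0.6386)/24.264=0.018 → t=0.137; u2·a0=0.4488·24.264=10.890; a1+a2=10.206 < 10.890 ≤ a1+…+a3=24.264 → R3 fires; B=5 M=3 E=12
Draw 7: a1=2.130, a2=6.375, a3=12.780, a0=21.285; τ=−ln(0.5307)/21.285=0.030 → t=0.166; u2·a0=0.8342·21.285=17.756; a1+a2=8.505 < 17.756 ≤ a1+…+a3=21.285 → R3 fires; B=4 M=3 E=13
Draw 8: a1=1.704, a2=5.100, a3=11.076, a0=17.880; τ=−ln(0.3709)/17.880=0.055 → t=0.222; u2·a0=0.5597·17.880=10.007; a1+a2=6.804 < 10.007 ≤ a1+…+a3=17.880 → R3 fires; B=3 M=3 E=14
Draw 9: a1=1.278, a2=3.825, a3=8.946, a0=14.049; τ=−ln(0.3940)/14.049=0.066 → t=0.288; u2·a0=0.7419·14.049=10.423; a1+a2=5.103 < 10.423 ≤ a1+…+a3=14.049 → R3 fires; B=2 M=3 E=15
Draw 10: a1=0.852, a2=2.550, a3=6.390, a0=9.792; τ=−ln(0.4851)/9.792=0.074 → t=0.362; u2·a0=0.2469·9.792=2.418; a1=0.852 < 2.418 ≤ a1+a2=3.402 → R2 fires; B=3 M=2 E=15
Draw 11: a1=0.852, a2=2.550, a3=9.585, a0=12.987; τ=−ln(0.0273)/12.987=0.277 → t=0.639; u2·a0=0.6347·12.987=8.243; a1+a2=3.402 < 8.243 ≤ a1+…+a3=12.987 → R3 fires; B=2 M=2 E=16
Draw 12: a1=0.568, a2=1.700, a3=6.816, a0=9.084; τ=−ln(0.7079)/9.084=0.038 → t=0.677; u2·a0=0.2977·9.084=2.704; a1+a2=2.268 < 2.704 ≤ a1+…+a3=9.084 → R3 fires; B=1 M=2 E=17
Draw 13: a1=0.284, a2=0.850, a3=3.621, a0=4.755; τ=−ln(0.7769)/4.755=0.053 → t=0.730; u2·a0=0.1968·4.755=0.936; a1=0.284 < 0.936 ≤ a1+a2=1.134 → R2 fires; B=2 M=1 E=17
Draw 14: a1=0.284, a2=0.850, a3=7.242, a0=8.376; τ=−ln(0.9320)/8.376=0.008 → t=0.739; u2·a0=0.0936·8.376=0.784; a1=0.284 < 0.784 ≤ a1+a2=1.134 → R2 fires; B=3 M=0 E=17
Draw 15: a1=0.000, a2=0.000, a3=10.863, a0=10.863; τ=−ln(0.4447)/10.863=0.075 → t=0.813 > T=0.78: stop.
Read off M at T=0.78: 0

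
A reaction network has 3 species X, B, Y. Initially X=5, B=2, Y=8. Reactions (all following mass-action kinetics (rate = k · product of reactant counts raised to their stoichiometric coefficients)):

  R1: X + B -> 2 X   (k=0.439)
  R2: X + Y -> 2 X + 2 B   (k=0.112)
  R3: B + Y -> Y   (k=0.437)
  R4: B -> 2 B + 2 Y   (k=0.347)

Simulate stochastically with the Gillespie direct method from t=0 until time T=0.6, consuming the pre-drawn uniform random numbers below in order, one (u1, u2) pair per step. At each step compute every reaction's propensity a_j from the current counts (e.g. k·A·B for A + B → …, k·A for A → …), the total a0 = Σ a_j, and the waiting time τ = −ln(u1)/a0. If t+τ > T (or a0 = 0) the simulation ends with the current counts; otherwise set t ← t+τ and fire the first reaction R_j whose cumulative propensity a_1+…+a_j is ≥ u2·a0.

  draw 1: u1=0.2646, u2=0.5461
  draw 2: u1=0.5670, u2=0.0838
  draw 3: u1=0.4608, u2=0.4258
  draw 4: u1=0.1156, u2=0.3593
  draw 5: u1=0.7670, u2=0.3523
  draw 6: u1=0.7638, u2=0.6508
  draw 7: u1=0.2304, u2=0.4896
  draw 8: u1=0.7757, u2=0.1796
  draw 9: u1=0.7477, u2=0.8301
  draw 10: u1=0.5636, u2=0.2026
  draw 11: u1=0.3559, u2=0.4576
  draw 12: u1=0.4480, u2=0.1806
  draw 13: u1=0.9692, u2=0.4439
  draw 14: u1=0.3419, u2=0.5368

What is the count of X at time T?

X at T = 16

t=0.000: X=5 B=2 Y=8
Draw 1: a1=4.390, a2=4.480, a3=6.992, a4=0.694, a0=16.556; τ=−ln(0.2646)/16.556=0.080 → t=0.080; u2·a0=0.5461·16.556=9.041; a1+a2=8.870 < 9.041 ≤ a1+…+a3=15.862 → R3 fires; X=5 B=1 Y=8
Draw 2: a1=2.195, a2=4.480, a3=3.496, a4=0.347, a0=10.518; τ=−ln(0.5670)/10.518=0.054 → t=0.134; u2·a0=0.0838·10.518=0.881 ≤ a1=2.195 → R1 fires; X=6 B=0 Y=8
Draw 3: a1=0.000, a2=5.376, a3=0.000, a4=0.000, a0=5.376; τ=−ln(0.4608)/5.376=0.144 → t=0.278; u2·a0=0.4258·5.376=2.289; a1=0.000 < 2.289 ≤ a1+a2=5.376 → R2 fires; X=7 B=2 Y=7
Draw 4: a1=6.146, a2=5.488, a3=6.118, a4=0.694, a0=18.446; τ=−ln(0.1156)/18.446=0.117 → t=0.395; u2·a0=0.3593·18.446=6.628; a1=6.146 < 6.628 ≤ a1+a2=11.634 → R2 fires; X=8 B=4 Y=6
Draw 5: a1=14.048, a2=5.376, a3=10.488, a4=1.388, a0=31.300; τ=−ln(0.7670)/31.300=0.008 → t=0.404; u2·a0=0.3523·31.300=11.027 ≤ a1=14.048 → R1 fires; X=9 B=3 Y=6
Draw 6: a1=11.853, a2=6.048, a3=7.866, a4=1.041, a0=26.808; τ=−ln(0.7638)/26.808=0.010 → t=0.414; u2·a0=0.6508·26.808=17.447; a1=11.853 < 17.447 ≤ a1+a2=17.901 → R2 fires; X=10 B=5 Y=5
Draw 7: a1=21.950, a2=5.600, a3=10.925, a4=1.735, a0=40.210; τ=−ln(0.2304)/40.210=0.037 → t=0.450; u2·a0=0.4896·40.210=19.687 ≤ a1=21.950 → R1 fires; X=11 B=4 Y=5
Draw 8: a1=19.316, a2=6.160, a3=8.740, a4=1.388, a0=35.604; τ=−ln(0.7757)/35.604=0.007 → t=0.458; u2·a0=0.1796·35.604=6.394 ≤ a1=19.316 → R1 fires; X=12 B=3 Y=5
Draw 9: a1=15.804, a2=6.720, a3=6.555, a4=1.041, a0=30.120; τ=−ln(0.7477)/30.120=0.010 → t=0.467; u2·a0=0.8301·30.120=25.003; a1+a2=22.524 < 25.003 ≤ a1+…+a3=29.079 → R3 fires; X=12 B=2 Y=5
Draw 10: a1=10.536, a2=6.720, a3=4.370, a4=0.694, a0=22.320; τ=−ln(0.5636)/22.320=0.026 → t=0.493; u2·a0=0.2026·22.320=4.522 ≤ a1=10.536 → R1 fires; X=13 B=1 Y=5
Draw 11: a1=5.707, a2=7.280, a3=2.185, a4=0.347, a0=15.519; τ=−ln(0.3559)/15.519=0.067 → t=0.559; u2·a0=0.4576·15.519=7.101; a1=5.707 < 7.101 ≤ a1+a2=12.987 → R2 fires; X=14 B=3 Y=4
Draw 12: a1=18.438, a2=6.272, a3=5.244, a4=1.041, a0=30.995; τ=−ln(0.4480)/30.995=0.026 → t=0.585; u2·a0=0.1806·30.995=5.598 ≤ a1=18.438 → R1 fires; X=15 B=2 Y=4
Draw 13: a1=13.170, a2=6.720, a3=3.496, a4=0.694, a0=24.080; τ=−ln(0.9692)/24.080=0.001 → t=0.587; u2·a0=0.4439·24.080=10.689 ≤ a1=13.170 → R1 fires; X=16 B=1 Y=4
Draw 14: a1=7.024, a2=7.168, a3=1.748, a4=0.347, a0=16.287; τ=−ln(0.3419)/16.287=0.066 → t=0.653 > T=0.6: stop.
Read off X at T=0.6: 16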